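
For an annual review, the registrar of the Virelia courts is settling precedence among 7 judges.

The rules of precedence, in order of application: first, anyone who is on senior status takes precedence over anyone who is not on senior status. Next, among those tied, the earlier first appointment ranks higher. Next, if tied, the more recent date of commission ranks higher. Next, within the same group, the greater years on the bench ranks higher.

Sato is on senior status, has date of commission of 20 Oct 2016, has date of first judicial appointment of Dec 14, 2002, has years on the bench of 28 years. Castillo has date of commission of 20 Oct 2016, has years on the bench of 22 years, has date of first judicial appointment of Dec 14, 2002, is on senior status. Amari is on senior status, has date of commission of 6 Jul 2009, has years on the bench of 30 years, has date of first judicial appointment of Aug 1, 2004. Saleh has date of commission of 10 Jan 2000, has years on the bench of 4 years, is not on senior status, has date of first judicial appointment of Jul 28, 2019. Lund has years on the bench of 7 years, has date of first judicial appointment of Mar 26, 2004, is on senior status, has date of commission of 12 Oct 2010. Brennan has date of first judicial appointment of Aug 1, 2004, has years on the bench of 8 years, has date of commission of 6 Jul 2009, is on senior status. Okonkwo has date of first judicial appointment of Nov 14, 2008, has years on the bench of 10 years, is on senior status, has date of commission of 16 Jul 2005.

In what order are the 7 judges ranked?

By the first rule: Sato, Castillo, Lund, Amari, Brennan and Okonkwo (each on senior status); then Saleh (not on senior status).
Among Sato, Castillo, Lund, Amari, Brennan and Okonkwo, by date of first judicial appointment (earlier first): Sato and Castillo (Dec 14, 2002) before Lund (Mar 26, 2004) before Amari and Brennan (Aug 1, 2004) before Okonkwo (Nov 14, 2008).
Sato and Castillo both have date of commission 20 Oct 2016, so the next rule applies.
Among Sato and Castillo, by years on the bench (higher first): Sato (28 years) before Castillo (22 years).
Amari and Brennan both have date of commission 6 Jul 2009, so the next rule applies.
Among Amari and Brennan, by years on the bench (higher first): Amari (30 years) before Brennan (8 years).
Full order: Sato, Castillo, Lund, Amari, Brennan, Okonkwo, Saleh.

Sato, Castillo, Lund, Amari, Brennan, Okonkwo, Saleh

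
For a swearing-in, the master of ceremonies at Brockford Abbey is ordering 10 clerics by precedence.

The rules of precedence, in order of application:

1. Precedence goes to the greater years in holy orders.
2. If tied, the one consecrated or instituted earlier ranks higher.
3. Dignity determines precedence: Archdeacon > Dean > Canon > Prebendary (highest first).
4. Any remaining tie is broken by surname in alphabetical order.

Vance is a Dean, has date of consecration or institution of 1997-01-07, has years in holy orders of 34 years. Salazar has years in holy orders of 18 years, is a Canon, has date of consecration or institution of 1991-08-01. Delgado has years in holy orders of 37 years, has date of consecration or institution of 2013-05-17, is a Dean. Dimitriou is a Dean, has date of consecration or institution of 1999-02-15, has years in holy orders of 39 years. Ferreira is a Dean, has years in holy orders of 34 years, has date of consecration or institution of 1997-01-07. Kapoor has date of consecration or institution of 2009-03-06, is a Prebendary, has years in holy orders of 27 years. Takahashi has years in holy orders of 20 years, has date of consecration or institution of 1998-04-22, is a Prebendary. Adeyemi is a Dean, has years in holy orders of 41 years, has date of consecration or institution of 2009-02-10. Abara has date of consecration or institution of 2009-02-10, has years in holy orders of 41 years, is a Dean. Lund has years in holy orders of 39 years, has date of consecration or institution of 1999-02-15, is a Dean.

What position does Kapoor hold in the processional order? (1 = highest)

8

By years in holy orders (higher first): Abara and Adeyemi (both 41 years); then Dimitriou and Lund (both 39 years); then Delgado (37 years); then Ferreira and Vance (both 34 years); then Kapoor (27 years); then Takahashi (20 years); then Salazar (18 years).
Abara and Adeyemi both have date of consecration or institution 2009-02-10, so the next rule applies.
Abara and Adeyemi are each Dean, so the next rule applies.
Among Abara and Adeyemi, alphabetically by surname: Abara before Adeyemi.
Dimitriou and Lund both have date of consecration or institution 1999-02-15, so the next rule applies.
Dimitriou and Lund are each Dean, so the next rule applies.
Among Dimitriou and Lund, alphabetically by surname: Dimitriou before Lund.
Ferreira and Vance both have date of consecration or institution 1997-01-07, so the next rule applies.
Ferreira and Vance are each Dean, so the next rule applies.
Among Ferreira and Vance, alphabetically by surname: Ferreira before Vance.
Order: Abara, Adeyemi, Dimitriou, Lund, Delgado, Ferreira, Vance, Kapoor, Takahashi, Salazar. So position 8.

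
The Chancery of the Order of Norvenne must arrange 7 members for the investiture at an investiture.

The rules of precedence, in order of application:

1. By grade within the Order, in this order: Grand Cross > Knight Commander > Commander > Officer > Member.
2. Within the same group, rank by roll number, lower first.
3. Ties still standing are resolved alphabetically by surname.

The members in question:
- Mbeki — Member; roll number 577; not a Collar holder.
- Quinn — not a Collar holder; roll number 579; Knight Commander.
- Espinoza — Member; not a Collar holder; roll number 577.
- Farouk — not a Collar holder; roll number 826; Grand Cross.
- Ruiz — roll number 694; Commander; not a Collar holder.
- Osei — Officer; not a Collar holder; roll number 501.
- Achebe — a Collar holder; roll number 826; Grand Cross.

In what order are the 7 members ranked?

By grade within the Order: Achebe and Farouk (Grand Cross); then Quinn (Knight Commander); then Ruiz (Commander); then Osei (Officer); then Espinoza and Mbeki (Member).
Achebe and Farouk both have roll number 826, so the next rule applies.
Among Achebe and Farouk, alphabetically by surname: Achebe before Farouk.
Espinoza and Mbeki both have roll number 577, so the next rule applies.
Among Espinoza and Mbeki, alphabetically by surname: Espinoza before Mbeki.
Full order: Achebe, Farouk, Quinn, Ruiz, Osei, Espinoza, Mbeki.

Achebe, Farouk, Quinn, Ruiz, Osei, Espinoza, Mbeki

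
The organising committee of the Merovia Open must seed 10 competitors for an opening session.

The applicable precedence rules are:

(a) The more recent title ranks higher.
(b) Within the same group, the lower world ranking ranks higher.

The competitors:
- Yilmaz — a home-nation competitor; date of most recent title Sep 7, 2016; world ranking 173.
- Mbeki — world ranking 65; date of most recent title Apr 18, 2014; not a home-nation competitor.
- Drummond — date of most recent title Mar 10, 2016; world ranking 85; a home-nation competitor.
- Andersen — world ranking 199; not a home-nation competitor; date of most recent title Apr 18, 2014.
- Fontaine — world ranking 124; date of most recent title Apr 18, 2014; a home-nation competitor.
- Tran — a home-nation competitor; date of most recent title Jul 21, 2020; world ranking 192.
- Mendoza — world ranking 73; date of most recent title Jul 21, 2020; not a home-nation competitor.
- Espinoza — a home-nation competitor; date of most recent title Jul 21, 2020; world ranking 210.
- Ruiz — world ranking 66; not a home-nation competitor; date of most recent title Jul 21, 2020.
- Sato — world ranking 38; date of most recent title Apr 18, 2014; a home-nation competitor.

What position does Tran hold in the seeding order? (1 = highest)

By date of most recent title (later first): Ruiz, Mendoza, Tran and Espinoza (each Jul 21, 2020); then Yilmaz (Sep 7, 2016); then Drummond (Mar 10, 2016); then Sato, Mbeki, Fontaine and Andersen (each Apr 18, 2014).
Among Ruiz, Mendoza, Tran and Espinoza, by world ranking (lower first): Ruiz (66) before Mendoza (73) before Tran (192) before Espinoza (210).
Among Sato, Mbeki, Fontaine and Andersen, by world ranking (lower first): Sato (38) before Mbeki (65) before Fontaine (124) before Andersen (199).
Order: Ruiz, Mendoza, Tran, Espinoza, Yilmaz, Drummond, Sato, Mbeki, Fontaine, Andersen. So position 3.

3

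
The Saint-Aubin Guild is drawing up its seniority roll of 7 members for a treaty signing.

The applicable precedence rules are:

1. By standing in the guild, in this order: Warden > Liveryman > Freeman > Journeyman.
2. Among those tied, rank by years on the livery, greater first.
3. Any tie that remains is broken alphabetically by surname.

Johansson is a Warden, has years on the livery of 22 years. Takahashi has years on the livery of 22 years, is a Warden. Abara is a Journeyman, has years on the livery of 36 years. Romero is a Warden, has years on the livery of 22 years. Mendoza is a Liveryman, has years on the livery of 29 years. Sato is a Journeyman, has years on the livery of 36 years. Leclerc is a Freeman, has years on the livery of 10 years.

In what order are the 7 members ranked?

Johansson, Romero, Takahashi, Mendoza, Leclerc, Abara, Sato

By standing in the guild: Johansson, Romero and Takahashi (Warden); then Mendoza (Liveryman); then Leclerc (Freeman); then Abara and Sato (Journeyman).
Johansson, Romero and Takahashi all have years on the livery 22 years, so the next rule applies.
Among Johansson, Romero and Takahashi, alphabetically by surname: Johansson before Romero before Takahashi.
Abara and Sato both have years on the livery 36 years, so the next rule applies.
Among Abara and Sato, alphabetically by surname: Abara before Sato.
Full order: Johansson, Romero, Takahashi, Mendoza, Leclerc, Abara, Sato.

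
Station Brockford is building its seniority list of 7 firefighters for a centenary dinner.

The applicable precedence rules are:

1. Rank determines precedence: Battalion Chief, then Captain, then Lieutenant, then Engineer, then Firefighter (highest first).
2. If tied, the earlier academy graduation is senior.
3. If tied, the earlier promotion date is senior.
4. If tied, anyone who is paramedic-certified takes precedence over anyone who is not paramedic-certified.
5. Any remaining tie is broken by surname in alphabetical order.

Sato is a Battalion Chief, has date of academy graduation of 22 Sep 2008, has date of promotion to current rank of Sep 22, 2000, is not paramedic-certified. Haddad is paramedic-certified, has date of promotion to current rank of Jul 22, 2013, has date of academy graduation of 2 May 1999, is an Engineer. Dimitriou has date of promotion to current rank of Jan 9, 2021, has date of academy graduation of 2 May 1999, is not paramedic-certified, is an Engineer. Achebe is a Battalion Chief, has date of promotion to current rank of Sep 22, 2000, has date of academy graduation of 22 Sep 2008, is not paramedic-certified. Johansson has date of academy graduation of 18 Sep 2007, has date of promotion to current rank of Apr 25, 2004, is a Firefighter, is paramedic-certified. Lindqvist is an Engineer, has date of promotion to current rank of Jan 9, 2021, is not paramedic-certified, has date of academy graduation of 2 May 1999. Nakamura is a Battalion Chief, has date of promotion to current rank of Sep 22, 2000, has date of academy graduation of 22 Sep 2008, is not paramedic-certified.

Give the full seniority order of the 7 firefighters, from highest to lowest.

Achebe, Nakamura, Sato, Haddad, Dimitriou, Lindqvist, Johansson

By rank: Achebe, Nakamura and Sato (Battalion Chief); then Haddad, Dimitriou and Lindqvist (Engineer); then Johansson (Firefighter).
Achebe, Nakamura and Sato all have date of academy graduation 22 Sep 2008, so the next rule applies.
Achebe, Nakamura and Sato all have date of promotion to current rank Sep 22, 2000, so the next rule applies.
Achebe, Nakamura and Sato are each not paramedic-certified, so the next rule applies.
Among Achebe, Nakamura and Sato, alphabetically by surname: Achebe before Nakamura before Sato.
Haddad, Dimitriou and Lindqvist all have date of academy graduation 2 May 1999, so the next rule applies.
Among Haddad, Dimitriou and Lindqvist, by date of promotion to current rank (earlier first): Haddad (Jul 22, 2013) before Dimitriou and Lindqvist (Jan 9, 2021).
Dimitriou and Lindqvist are each not paramedic-certified, so the next rule applies.
Among Dimitriou and Lindqvist, alphabetically by surname: Dimitriou before Lindqvist.
Full order: Achebe, Nakamura, Sato, Haddad, Dimitriou, Lindqvist, Johansson.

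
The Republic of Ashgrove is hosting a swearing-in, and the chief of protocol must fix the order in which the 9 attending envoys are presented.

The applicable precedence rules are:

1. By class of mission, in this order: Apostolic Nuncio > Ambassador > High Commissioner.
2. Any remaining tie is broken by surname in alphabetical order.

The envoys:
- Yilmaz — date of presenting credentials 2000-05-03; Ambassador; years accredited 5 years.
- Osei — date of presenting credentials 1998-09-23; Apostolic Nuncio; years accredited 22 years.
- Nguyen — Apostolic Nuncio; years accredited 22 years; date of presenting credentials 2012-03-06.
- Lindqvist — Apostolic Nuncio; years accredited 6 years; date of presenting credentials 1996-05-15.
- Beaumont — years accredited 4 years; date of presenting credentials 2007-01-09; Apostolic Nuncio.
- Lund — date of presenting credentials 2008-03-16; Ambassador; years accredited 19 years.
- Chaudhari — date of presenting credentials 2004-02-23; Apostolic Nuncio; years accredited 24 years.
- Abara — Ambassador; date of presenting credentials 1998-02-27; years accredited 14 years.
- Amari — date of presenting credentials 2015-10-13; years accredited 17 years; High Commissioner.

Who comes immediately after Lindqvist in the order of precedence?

By class of mission: Beaumont, Chaudhari, Lindqvist, Nguyen and Osei (Apostolic Nuncio); then Abara, Lund and Yilmaz (Ambassador); then Amari (High Commissioner).
Among Beaumont, Chaudhari, Lindqvist, Nguyen and Osei, alphabetically by surname: Beaumont before Chaudhari before Lindqvist before Nguyen before Osei.
Among Abara, Lund and Yilmaz, alphabetically by surname: Abara before Lund before Yilmaz.
Order: Beaumont, Chaudhari, Lindqvist, Nguyen, Osei, Abara, Lund, Yilmaz, Amari.

Nguyen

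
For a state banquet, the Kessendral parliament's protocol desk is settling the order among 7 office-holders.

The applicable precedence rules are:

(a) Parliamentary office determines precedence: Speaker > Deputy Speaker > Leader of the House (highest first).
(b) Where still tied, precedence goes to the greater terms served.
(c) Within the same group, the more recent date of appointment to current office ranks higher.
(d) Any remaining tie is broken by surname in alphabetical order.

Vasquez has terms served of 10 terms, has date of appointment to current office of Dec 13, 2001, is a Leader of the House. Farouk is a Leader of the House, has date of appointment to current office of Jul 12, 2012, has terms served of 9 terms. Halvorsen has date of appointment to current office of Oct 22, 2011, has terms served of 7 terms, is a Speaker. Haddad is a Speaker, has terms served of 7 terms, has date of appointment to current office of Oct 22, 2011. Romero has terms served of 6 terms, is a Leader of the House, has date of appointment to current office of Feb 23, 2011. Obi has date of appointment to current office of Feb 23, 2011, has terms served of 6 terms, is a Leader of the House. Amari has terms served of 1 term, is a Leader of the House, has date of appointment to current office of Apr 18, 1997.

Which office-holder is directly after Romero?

By parliamentary office: Haddad and Halvorsen (Speaker); then Vasquez, Farouk, Obi, Romero and Amari (Leader of the House).
Haddad and Halvorsen both have terms served 7 terms, so the next rule applies.
Haddad and Halvorsen both have date of appointment to current office Oct 22, 2011, so the next rule applies.
Among Haddad and Halvorsen, alphabetically by surname: Haddad before Halvorsen.
Among Vasquez, Farouk, Obi, Romero and Amari, by terms served (higher first): Vasquez (10 terms) before Farouk (9 terms) before Obi and Romero (6 terms) before Amari (1 term).
Obi and Romero both have date of appointment to current office Feb 23, 2011, so the next rule applies.
Among Obi and Romero, alphabetically by surname: Obi before Romero.
Order: Haddad, Halvorsen, Vasquez, Farouk, Obi, Romero, Amari.

Amari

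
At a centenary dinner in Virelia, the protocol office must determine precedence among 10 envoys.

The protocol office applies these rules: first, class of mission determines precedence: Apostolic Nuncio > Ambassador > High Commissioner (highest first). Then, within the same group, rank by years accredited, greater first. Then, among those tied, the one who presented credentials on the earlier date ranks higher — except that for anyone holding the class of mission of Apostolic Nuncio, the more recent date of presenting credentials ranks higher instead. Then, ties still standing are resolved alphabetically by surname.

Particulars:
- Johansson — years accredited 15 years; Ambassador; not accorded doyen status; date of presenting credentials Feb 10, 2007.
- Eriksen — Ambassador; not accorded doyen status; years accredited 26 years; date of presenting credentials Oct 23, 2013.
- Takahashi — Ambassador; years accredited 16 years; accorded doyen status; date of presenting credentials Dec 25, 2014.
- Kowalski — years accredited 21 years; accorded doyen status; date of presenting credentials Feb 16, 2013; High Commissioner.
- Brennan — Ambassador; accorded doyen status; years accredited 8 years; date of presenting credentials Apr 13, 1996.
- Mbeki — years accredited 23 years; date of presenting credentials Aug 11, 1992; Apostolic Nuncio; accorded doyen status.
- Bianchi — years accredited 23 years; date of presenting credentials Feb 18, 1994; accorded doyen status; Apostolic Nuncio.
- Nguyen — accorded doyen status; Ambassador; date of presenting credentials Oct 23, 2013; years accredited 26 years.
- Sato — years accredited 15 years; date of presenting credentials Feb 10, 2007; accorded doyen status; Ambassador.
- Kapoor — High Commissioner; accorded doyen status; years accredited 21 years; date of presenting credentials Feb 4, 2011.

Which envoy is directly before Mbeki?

Bianchi

By class of mission: Bianchi and Mbeki (Apostolic Nuncio); then Eriksen, Nguyen, Takahashi, Johansson, Sato and Brennan (Ambassador); then Kapoor and Kowalski (High Commissioner).
Bianchi and Mbeki both have years accredited 23 years, so the next rule applies.
Among Bianchi and Mbeki, by date of presenting credentials (later first) (reversed rule for this group): Bianchi (Feb 18, 1994) before Mbeki (Aug 11, 1992).
Among Eriksen, Nguyen, Takahashi, Johansson, Sato and Brennan, by years accredited (higher first): Eriksen and Nguyen (26 years) before Takahashi (16 years) before Johansson and Sato (15 years) before Brennan (8 years).
Eriksen and Nguyen both have date of presenting credentials Oct 23, 2013, so the next rule applies.
Among Eriksen and Nguyen, alphabetically by surname: Eriksen before Nguyen.
Johansson and Sato both have date of presenting credentials Feb 10, 2007, so the next rule applies.
Among Johansson and Sato, alphabetically by surname: Johansson before Sato.
Kapoor and Kowalski both have years accredited 21 years, so the next rule applies.
Among Kapoor and Kowalski, by date of presenting credentials (earlier first): Kapoor (Feb 4, 2011) before Kowalski (Feb 16, 2013).
Order: Bianchi, Mbeki, Eriksen, Nguyen, Takahashi, Johansson, Sato, Brennan, Kapoor, Kowalski.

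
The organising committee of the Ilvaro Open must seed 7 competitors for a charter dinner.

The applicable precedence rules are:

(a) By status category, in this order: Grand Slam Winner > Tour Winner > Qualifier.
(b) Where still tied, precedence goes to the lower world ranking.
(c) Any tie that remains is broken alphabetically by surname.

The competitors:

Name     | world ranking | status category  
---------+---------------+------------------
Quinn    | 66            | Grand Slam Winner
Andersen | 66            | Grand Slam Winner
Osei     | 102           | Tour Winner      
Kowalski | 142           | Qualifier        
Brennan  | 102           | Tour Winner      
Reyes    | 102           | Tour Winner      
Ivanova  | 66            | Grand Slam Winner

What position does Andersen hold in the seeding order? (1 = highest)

By status category: Andersen, Ivanova and Quinn (Grand Slam Winner); then Brennan, Osei and Reyes (Tour Winner); then Kowalski (Qualifier).
Andersen, Ivanova and Quinn all have world ranking 66, so the next rule applies.
Among Andersen, Ivanova and Quinn, alphabetically by surname: Andersen before Ivanova before Quinn.
Brennan, Osei and Reyes all have world ranking 102, so the next rule applies.
Among Brennan, Osei and Reyes, alphabetically by surname: Brennan before Osei before Reyes.
Order: Andersen, Ivanova, Quinn, Brennan, Osei, Reyes, Kowalski. So position 1.

1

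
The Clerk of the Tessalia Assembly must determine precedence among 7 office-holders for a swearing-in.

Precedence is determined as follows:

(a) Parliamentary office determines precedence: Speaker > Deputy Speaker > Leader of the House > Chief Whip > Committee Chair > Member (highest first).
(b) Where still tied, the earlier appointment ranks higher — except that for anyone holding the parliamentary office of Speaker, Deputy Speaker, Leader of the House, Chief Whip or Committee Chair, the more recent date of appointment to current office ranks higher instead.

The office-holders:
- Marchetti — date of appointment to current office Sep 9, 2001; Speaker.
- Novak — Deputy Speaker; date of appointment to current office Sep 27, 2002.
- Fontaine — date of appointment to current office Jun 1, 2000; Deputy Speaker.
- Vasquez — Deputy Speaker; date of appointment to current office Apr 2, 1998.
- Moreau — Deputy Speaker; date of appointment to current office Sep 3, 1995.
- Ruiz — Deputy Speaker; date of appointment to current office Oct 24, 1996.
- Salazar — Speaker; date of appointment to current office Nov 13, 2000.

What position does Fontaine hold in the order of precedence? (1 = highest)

By parliamentary office: Marchetti and Salazar (Speaker); then Novak, Fontaine, Vasquez, Ruiz and Moreau (Deputy Speaker).
Among Marchetti and Salazar, by date of appointment to current office (later first) (reversed rule for this group): Marchetti (Sep 9, 2001) before Salazar (Nov 13, 2000).
Among Novak, Fontaine, Vasquez, Ruiz and Moreau, by date of appointment to current office (later first) (reversed rule for this group): Novak (Sep 27, 2002) before Fontaine (Jun 1, 2000) before Vasquez (Apr 2, 1998) before Ruiz (Oct 24, 1996) before Moreau (Sep 3, 1995).
Order: Marchetti, Salazar, Novak, Fontaine, Vasquez, Ruiz, Moreau. So position 4.

4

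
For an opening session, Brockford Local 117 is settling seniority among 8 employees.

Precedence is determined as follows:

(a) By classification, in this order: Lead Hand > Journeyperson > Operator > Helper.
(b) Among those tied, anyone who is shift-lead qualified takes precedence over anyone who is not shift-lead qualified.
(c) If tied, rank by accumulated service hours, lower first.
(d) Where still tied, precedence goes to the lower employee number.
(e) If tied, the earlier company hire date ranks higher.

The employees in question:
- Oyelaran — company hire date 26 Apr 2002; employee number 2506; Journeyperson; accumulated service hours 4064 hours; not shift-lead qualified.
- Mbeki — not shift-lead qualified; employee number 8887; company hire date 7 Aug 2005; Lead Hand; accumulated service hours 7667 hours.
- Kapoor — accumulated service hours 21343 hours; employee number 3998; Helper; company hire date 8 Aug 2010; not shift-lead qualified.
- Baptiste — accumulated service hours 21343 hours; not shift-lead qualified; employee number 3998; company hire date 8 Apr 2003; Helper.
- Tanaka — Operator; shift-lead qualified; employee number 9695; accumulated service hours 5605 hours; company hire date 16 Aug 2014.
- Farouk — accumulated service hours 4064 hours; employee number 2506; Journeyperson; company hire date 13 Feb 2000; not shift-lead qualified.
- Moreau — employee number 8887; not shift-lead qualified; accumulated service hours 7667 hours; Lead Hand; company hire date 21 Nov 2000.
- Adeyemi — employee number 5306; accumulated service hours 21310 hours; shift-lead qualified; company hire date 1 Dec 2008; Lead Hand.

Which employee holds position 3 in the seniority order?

By classification: Adeyemi, Moreau and Mbeki (Lead Hand); then Farouk and Oyelaran (Journeyperson); then Tanaka (Operator); then Baptiste and Kapoor (Helper).
Among Adeyemi, Moreau and Mbeki, shift-lead qualified before not shift-lead qualified: Adeyemi (shift-lead qualified) before Moreau and Mbeki (not shift-lead qualified).
Moreau and Mbeki both have accumulated service hours 7667 hours, so the next rule applies.
Moreau and Mbeki both have employee number 8887, so the next rule applies.
Among Moreau and Mbeki, by company hire date (earlier first): Moreau (21 Nov 2000) before Mbeki (7 Aug 2005).
Farouk and Oyelaran are each not shift-lead qualified, so the next rule applies.
Farouk and Oyelaran both have accumulated service hours 4064 hours, so the next rule applies.
Farouk and Oyelaran both have employee number 2506, so the next rule applies.
Among Farouk and Oyelaran, by company hire date (earlier first): Farouk (13 Feb 2000) before Oyelaran (26 Apr 2002).
Baptiste and Kapoor are each not shift-lead qualified, so the next rule applies.
Baptiste and Kapoor both have accumulated service hours 21343 hours, so the next rule applies.
Baptiste and Kapoor both have employee number 3998, so the next rule applies.
Among Baptiste and Kapoor, by company hire date (earlier first): Baptiste (8 Apr 2003) before Kapoor (8 Aug 2010).
Order: Adeyemi, Moreau, Mbeki, Farouk, Oyelaran, Tanaka, Baptiste, Kapoor.

Mbeki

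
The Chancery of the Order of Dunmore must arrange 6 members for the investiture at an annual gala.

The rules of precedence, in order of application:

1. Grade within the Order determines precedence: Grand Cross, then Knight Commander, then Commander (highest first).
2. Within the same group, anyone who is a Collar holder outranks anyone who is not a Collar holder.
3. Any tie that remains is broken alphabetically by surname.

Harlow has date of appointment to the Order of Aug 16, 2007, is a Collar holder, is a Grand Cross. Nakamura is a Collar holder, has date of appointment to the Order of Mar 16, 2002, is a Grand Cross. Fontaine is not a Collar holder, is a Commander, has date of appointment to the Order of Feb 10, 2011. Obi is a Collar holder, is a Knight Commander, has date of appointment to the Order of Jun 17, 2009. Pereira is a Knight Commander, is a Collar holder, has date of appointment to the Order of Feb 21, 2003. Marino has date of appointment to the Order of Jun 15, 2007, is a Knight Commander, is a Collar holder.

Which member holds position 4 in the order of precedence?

Obi

By grade within the Order: Harlow and Nakamura (Grand Cross); then Marino, Obi and Pereira (Knight Commander); then Fontaine (Commander).
Harlow and Nakamura are each a Collar holder, so the next rule applies.
Among Harlow and Nakamura, alphabetically by surname: Harlow before Nakamura.
Marino, Obi and Pereira are each a Collar holder, so the next rule applies.
Among Marino, Obi and Pereira, alphabetically by surname: Marino before Obi before Pereira.
Order: Harlow, Nakamura, Marino, Obi, Pereira, Fontaine.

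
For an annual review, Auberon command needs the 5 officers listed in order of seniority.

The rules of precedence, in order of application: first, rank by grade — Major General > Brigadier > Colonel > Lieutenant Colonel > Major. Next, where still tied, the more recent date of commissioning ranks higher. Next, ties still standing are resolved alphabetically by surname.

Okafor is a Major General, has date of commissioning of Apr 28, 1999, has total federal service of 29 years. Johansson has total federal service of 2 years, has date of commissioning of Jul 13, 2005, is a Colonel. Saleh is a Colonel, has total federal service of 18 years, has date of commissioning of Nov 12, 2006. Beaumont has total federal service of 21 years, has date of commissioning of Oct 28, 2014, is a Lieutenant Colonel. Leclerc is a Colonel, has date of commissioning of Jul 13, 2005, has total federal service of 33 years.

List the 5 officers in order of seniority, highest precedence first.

By grade: Okafor (Major General); then Saleh, Johansson and Leclerc (Colonel); then Beaumont (Lieutenant Colonel).
Among Saleh, Johansson and Leclerc, by date of commissioning (later first): Saleh (Nov 12, 2006) before Johansson and Leclerc (Jul 13, 2005).
Among Johansson and Leclerc, alphabetically by surname: Johansson before Leclerc.
Full order: Okafor, Saleh, Johansson, Leclerc, Beaumont.

Okafor, Saleh, Johansson, Leclerc, Beaumont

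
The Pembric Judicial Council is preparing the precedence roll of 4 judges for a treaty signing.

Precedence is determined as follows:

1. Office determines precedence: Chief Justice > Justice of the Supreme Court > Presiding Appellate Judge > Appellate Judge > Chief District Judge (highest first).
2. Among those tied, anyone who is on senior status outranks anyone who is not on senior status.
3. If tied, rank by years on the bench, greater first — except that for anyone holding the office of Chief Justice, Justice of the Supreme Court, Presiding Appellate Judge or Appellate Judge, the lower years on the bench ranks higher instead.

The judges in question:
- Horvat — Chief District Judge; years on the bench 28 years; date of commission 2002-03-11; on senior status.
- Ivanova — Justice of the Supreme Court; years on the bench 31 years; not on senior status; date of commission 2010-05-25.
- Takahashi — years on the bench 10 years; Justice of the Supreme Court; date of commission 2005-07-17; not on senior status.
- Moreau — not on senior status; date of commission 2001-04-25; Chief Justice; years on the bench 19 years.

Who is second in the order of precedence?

Takahashi

By office: Moreau (Chief Justice); then Takahashi and Ivanova (Justice of the Supreme Court); then Horvat (Chief District Judge).
Takahashi and Ivanova are each not on senior status, so the next rule applies.
Among Takahashi and Ivanova, by years on the bench (lower first) (reversed rule for this group): Takahashi (10 years) before Ivanova (31 years).
Order: Moreau, Takahashi, Ivanova, Horvat.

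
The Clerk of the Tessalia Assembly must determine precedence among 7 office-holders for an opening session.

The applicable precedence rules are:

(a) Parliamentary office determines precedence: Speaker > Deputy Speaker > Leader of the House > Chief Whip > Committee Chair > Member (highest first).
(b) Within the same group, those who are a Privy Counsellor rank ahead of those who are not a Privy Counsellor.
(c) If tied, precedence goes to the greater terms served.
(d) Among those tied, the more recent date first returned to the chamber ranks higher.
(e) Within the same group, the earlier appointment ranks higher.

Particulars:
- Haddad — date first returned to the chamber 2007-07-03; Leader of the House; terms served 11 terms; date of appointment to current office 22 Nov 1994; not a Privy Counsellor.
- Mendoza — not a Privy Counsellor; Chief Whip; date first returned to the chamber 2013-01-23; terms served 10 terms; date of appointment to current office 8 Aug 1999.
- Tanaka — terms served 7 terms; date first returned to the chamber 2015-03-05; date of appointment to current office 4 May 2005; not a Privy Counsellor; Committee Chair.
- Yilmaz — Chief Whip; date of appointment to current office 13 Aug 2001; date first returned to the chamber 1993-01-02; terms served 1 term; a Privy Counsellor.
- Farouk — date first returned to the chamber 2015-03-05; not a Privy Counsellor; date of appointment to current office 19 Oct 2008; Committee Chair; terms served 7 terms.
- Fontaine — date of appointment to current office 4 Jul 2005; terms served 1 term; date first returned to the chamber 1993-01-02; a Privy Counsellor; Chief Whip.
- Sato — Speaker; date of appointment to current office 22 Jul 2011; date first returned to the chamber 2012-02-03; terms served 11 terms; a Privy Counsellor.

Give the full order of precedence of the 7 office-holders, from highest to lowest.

Sato, Haddad, Yilmaz, Fontaine, Mendoza, Tanaka, Farouk

By parliamentary office: Sato (Speaker); then Haddad (Leader of the House); then Yilmaz, Fontaine and Mendoza (Chief Whip); then Tanaka and Farouk (Committee Chair).
Among Yilmaz, Fontaine and Mendoza, a Privy Counsellor before not a Privy Counsellor: Yilmaz and Fontaine (a Privy Counsellor) before Mendoza (not a Privy Counsellor).
Yilmaz and Fontaine both have terms served 1 term, so the next rule applies.
Yilmaz and Fontaine both have date first returned to the chamber 1993-01-02, so the next rule applies.
Among Yilmaz and Fontaine, by date of appointment to current office (earlier first): Yilmaz (13 Aug 2001) before Fontaine (4 Jul 2005).
Tanaka and Farouk are each not a Privy Counsellor, so the next rule applies.
Tanaka and Farouk both have terms served 7 terms, so the next rule applies.
Tanaka and Farouk both have date first returned to the chamber 2015-03-05, so the next rule applies.
Among Tanaka and Farouk, by date of appointment to current office (earlier first): Tanaka (4 May 2005) before Farouk (19 Oct 2008).
Full order: Sato, Haddad, Yilmaz, Fontaine, Mendoza, Tanaka, Farouk.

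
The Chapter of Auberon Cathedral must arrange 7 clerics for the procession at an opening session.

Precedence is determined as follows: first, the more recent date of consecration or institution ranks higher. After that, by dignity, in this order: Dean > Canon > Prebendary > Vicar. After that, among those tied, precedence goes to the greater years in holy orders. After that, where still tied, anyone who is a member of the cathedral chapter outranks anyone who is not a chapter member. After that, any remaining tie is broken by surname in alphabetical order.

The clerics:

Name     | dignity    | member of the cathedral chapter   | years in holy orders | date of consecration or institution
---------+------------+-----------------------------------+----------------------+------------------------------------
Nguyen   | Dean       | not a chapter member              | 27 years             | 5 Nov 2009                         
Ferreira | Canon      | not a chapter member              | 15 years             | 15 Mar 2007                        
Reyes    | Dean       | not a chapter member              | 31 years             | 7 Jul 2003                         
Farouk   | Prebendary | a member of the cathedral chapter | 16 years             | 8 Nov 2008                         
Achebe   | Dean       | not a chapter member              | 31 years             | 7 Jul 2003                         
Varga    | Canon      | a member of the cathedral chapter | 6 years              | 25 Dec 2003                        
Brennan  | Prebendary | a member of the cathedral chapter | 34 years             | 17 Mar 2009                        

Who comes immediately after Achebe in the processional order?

Reyes

By date of consecration or institution (later first): Nguyen (5 Nov 2009); then Brennan (17 Mar 2009); then Farouk (8 Nov 2008); then Ferreira (15 Mar 2007); then Varga (25 Dec 2003); then Achebe and Reyes (both 7 Jul 2003).
Achebe and Reyes are each Dean, so the next rule applies.
Achebe and Reyes both have years in holy orders 31 years, so the next rule applies.
Achebe and Reyes are each not a chapter member, so the next rule applies.
Among Achebe and Reyes, alphabetically by surname: Achebe before Reyes.
Order: Nguyen, Brennan, Farouk, Ferreira, Varga, Achebe, Reyes.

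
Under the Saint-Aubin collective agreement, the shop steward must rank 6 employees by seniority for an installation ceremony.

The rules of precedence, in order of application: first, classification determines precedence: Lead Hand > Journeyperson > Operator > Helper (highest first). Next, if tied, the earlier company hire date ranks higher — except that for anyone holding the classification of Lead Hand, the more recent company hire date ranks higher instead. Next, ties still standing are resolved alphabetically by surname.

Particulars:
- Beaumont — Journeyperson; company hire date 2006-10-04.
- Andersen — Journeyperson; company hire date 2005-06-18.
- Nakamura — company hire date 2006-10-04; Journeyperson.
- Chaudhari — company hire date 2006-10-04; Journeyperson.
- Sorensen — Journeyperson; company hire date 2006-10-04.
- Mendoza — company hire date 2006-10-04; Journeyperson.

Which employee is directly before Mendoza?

Chaudhari

By classification: Andersen, Beaumont, Chaudhari, Mendoza, Nakamura and Sorensen (Journeyperson).
Among Andersen, Beaumont, Chaudhari, Mendoza, Nakamura and Sorensen, by company hire date (earlier first): Andersen (2005-06-18) before Beaumont, Chaudhari, Mendoza, Nakamura and Sorensen (2006-10-04).
Among Beaumont, Chaudhari, Mendoza, Nakamura and Sorensen, alphabetically by surname: Beaumont before Chaudhari before Mendoza before Nakamura before Sorensen.
Order: Andersen, Beaumont, Chaudhari, Mendoza, Nakamura, Sorensen.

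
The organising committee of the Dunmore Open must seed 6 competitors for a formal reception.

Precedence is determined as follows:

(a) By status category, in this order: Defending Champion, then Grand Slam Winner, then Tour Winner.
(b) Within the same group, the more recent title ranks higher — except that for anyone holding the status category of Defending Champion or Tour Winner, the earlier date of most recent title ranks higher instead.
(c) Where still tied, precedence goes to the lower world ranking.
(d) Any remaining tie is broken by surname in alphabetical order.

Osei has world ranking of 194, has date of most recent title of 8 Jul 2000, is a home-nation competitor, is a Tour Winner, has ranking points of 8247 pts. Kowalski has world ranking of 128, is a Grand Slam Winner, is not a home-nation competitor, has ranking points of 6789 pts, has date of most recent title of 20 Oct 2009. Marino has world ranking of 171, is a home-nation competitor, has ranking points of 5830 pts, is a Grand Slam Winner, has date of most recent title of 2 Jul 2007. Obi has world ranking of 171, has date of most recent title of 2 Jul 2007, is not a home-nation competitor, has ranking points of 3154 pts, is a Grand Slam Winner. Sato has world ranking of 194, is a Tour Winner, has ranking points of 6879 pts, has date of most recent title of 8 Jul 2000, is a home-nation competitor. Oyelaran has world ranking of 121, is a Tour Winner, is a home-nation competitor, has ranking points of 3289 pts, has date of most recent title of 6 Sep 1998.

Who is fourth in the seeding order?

Oyelaran

By status category: Kowalski, Marino and Obi (Grand Slam Winner); then Oyelaran, Osei and Sato (Tour Winner).
Among Kowalski, Marino and Obi, by date of most recent title (later first): Kowalski (20 Oct 2009) before Marino and Obi (2 Jul 2007).
Marino and Obi both have world ranking 171, so the next rule applies.
Among Marino and Obi, alphabetically by surname: Marino before Obi.
Among Oyelaran, Osei and Sato, by date of most recent title (earlier first) (reversed rule for this group): Oyelaran (6 Sep 1998) before Osei and Sato (8 Jul 2000).
Osei and Sato both have world ranking 194, so the next rule applies.
Among Osei and Sato, alphabetically by surname: Osei before Sato.
Order: Kowalski, Marino, Obi, Oyelaran, Osei, Sato.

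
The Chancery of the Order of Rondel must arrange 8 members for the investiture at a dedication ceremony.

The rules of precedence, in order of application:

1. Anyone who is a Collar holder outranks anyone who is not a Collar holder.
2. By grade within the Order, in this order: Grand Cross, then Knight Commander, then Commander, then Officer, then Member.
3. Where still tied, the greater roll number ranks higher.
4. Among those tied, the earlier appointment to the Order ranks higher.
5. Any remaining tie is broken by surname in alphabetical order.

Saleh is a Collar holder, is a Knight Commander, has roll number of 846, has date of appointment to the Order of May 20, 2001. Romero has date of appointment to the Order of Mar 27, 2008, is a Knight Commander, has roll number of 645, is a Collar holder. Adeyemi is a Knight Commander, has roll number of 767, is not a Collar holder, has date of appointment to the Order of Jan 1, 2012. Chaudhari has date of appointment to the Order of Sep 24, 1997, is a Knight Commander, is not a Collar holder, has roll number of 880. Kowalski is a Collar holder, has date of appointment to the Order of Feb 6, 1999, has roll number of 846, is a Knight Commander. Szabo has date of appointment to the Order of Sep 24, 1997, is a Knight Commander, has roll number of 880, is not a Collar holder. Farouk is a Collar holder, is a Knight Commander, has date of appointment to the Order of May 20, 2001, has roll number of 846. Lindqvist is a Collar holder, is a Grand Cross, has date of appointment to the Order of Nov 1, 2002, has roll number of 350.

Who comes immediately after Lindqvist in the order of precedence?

By the first rule: Lindqvist, Kowalski, Farouk, Saleh and Romero (each a Collar holder); then Chaudhari, Szabo and Adeyemi (each not a Collar holder).
Among Lindqvist, Kowalski, Farouk, Saleh and Romero, by grade within the Order: Lindqvist (Grand Cross) before Kowalski, Farouk, Saleh and Romero (Knight Commander).
Among Kowalski, Farouk, Saleh and Romero, by roll number (higher first): Kowalski, Farouk and Saleh (846) before Romero (645).
Among Kowalski, Farouk and Saleh, by date of appointment to the Order (earlier first): Kowalski (Feb 6, 1999) before Farouk and Saleh (May 20, 2001).
Among Farouk and Saleh, alphabetically by surname: Farouk before Saleh.
Chaudhari, Szabo and Adeyemi are each Knight Commander, so the next rule applies.
Among Chaudhari, Szabo and Adeyemi, by roll number (higher first): Chaudhari and Szabo (880) before Adeyemi (767).
Chaudhari and Szabo both have date of appointment to the Order Sep 24, 1997, so the next rule applies.
Among Chaudhari and Szabo, alphabetically by surname: Chaudhari before Szabo.
Order: Lindqvist, Kowalski, Farouk, Saleh, Romero, Chaudhari, Szabo, Adeyemi.

Kowalski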